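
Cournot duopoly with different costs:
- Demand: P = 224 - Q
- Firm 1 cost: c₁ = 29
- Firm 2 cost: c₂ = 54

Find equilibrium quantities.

q₁* = 73.33, q₂* = 48.33

Work:
Reaction: q₁ = (224 - 29 - q₂)/2
Reaction: q₂ = (224 - 54 - q₁)/2
Solve simultaneously:
q₁* = (224 - 2×29 + 54)/3 = 73.33
q₂* = (224 - 2×54 + 29)/3 = 48.33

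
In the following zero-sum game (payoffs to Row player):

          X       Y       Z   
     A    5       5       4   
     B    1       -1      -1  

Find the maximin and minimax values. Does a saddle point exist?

Maximin = 4, Minimax = 4, Saddle: True

Work:
Row minimums: [4, -1] → maximin = 4
Column maximums: [5, 5, 4] → minimax = 4
Saddle point exists! Game value = 4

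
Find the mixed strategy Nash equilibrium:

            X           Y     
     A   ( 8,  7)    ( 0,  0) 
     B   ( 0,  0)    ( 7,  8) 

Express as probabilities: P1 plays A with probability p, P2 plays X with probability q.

p = 0.5333, q = 0.4667

Work:
Find probabilities that make opponent indifferent:
P2 chooses q to make P1 indifferent between A and B
P1 chooses p to make P2 indifferent between X and Y
Mixed NE: P1 plays (A: 0.5333, B: 0.4667), P2 plays (X: 0.4667, Y: 0.5333)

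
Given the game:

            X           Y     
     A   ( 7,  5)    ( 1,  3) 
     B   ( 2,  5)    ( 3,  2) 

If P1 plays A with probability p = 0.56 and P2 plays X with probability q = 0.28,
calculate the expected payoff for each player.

E[P1] = 2.6976, E[P2] = 3.2432

Work:
E[P1] = p·q·π₁(A,X) + p·(1-q)·π₁(A,Y) + (1-p)·q·π₁(B,X) + (1-p)·(1-q)·π₁(B,Y)
= 0.56·0.28·7 + 0.56·0.72·1 + 0.44·0.28·2 + 0.44·0.72·3
= 2.6976

E[P2] = 3.2432 (similar calculation)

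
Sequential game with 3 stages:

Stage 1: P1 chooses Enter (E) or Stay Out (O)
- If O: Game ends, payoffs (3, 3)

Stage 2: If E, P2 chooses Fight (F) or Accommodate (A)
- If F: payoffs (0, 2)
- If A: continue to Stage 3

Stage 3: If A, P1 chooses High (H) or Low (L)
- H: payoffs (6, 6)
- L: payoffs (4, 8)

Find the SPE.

SPE: (E, A, H); Outcome (6, 6)

Work:
Stage 3: P1 chooses H (6 vs 4)
Stage 2: P2: F->2, A->6 (anticipating H). Choose A
Stage 1: P1: O->3, E->6 (anticipating A, H). Choose E
SPE path: E -> A -> H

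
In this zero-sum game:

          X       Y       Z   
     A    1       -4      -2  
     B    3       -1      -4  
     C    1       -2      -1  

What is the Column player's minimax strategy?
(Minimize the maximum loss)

Column should play Y or Z (all achieve the minimum), value = -1

Work:
Column player minimizes Row's maximum payoff:
Column X: max payoff to Row = 3
Column Y: max payoff to Row = -1
Column Z: max payoff to Row = -1
Minimum is -1, achieved by columns Y, Z (tied).
Each of Y or Z is a minimax strategy.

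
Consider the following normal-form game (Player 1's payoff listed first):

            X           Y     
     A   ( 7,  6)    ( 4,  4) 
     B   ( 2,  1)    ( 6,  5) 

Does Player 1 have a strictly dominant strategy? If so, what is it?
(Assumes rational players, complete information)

No strictly dominant strategy exists for Player 1

Work:
A strategy strictly dominates another if it gives a strictly higher payoff against every opponent action. Compare each pair of P1's strategies column-by-column:
  A vs B: [7 vs 2, 4 vs 6] → A does not strictly dominate B (column Y: 4 ≤ 6)
  B vs A: [2 vs 7, 6 vs 4] → B does not strictly dominate A (column X: 2 ≤ 7)
No single strategy strictly dominates all others → no strictly dominant strategy.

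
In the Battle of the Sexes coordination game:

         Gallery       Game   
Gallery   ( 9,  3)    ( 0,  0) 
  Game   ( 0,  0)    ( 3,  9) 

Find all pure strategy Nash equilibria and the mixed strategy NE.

Pure NE: (Gallery, Gallery) and (Game, Game); Mixed NE: p = 0.75, q = 0.25

Work:
Check pure NE:
(Gallery, Gallery): (9, 3) - no unilateral deviation beneficial
(Game, Game): (3, 9) - no unilateral deviation beneficial
Mixed NE: P1 plays Gallery with p = 0.75, P2 plays Gallery with q = 0.25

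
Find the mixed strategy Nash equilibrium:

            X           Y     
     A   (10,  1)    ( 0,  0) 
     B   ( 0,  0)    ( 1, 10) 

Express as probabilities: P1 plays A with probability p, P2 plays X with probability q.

p = 0.9091, q = 0.0909

Work:
Find probabilities that make opponent indifferent:
P2 chooses q to make P1 indifferent between A and B
P1 chooses p to make P2 indifferent between X and Y
Mixed NE: P1 plays (A: 0.9091, B: 0.0909), P2 plays (X: 0.0909, Y: 0.9091)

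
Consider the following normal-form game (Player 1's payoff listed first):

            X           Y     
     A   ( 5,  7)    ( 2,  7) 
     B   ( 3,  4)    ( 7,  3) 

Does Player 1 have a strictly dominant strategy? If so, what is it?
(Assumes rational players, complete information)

No strictly dominant strategy exists for Player 1

Work:
A strategy strictly dominates another if it gives a strictly higher payoff against every opponent action. Compare each pair of P1's strategies column-by-column:
  A vs B: [5 vs 3, 2 vs 7] → A does not strictly dominate B (column Y: 2 ≤ 7)
  B vs A: [3 vs 5, 7 vs 2] → B does not strictly dominate A (column X: 3 ≤ 5)
No single strategy strictly dominates all others → no strictly dominant strategy.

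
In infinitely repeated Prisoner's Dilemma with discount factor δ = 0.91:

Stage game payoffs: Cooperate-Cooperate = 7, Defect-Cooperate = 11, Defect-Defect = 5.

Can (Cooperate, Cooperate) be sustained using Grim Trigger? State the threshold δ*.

δ* = 0.6667; since δ = 0.91 ≥ 0.6667, cooperation can be sustained

Work:
For Grim Trigger:
Cooperate forever: 7/(1-δ)
Defect then punished: 11 + 5·δ/(1-δ)
Need: 7/(1-δ) ≥ 11 + 5·δ/(1-δ)
Solving: δ ≥ (T-R)/(T-P) = (11-7)/(11-5) = 0.6667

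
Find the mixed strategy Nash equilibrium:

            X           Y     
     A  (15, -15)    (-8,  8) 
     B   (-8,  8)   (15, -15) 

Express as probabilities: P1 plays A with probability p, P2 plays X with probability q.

p = 0.5, q = 0.5

Work:
Find probabilities that make opponent indifferent:
P2 chooses q to make P1 indifferent between A and B
P1 chooses p to make P2 indifferent between X and Y
Mixed NE: P1 plays (A: 0.5, B: 0.5), P2 plays (X: 0.5, Y: 0.5)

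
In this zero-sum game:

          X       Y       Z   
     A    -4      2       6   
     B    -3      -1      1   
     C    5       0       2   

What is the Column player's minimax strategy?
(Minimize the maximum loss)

Column should play Y, value = 2

Work:
Column player minimizes Row's maximum payoff:
Column X: max payoff to Row = 5
Column Y: max payoff to Row = 2
Column Z: max payoff to Row = 6
Minimum is 2, achieved by column Y.
Minimax strategy: Y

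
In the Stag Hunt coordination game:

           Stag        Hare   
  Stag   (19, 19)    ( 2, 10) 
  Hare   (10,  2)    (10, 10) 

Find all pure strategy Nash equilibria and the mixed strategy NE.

Pure NE: (Stag, Stag) and (Hare, Hare); Mixed NE: p = 0.4706, q = 0.4706

Work:
Check pure NE:
(Stag, Stag): (19, 19) - no unilateral deviation beneficial
(Hare, Hare): (10, 10) - no unilateral deviation beneficial
Mixed NE: P1 plays Stag with p = 0.4706, P2 plays Stag with q = 0.4706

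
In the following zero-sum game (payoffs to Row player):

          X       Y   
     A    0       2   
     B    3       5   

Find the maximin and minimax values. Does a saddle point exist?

Maximin = 3, Minimax = 3, Saddle: True

Work:
Row minimums: [0, 3] → maximin = 3
Column maximums: [3, 5] → minimax = 3
Saddle point exists! Game value = 3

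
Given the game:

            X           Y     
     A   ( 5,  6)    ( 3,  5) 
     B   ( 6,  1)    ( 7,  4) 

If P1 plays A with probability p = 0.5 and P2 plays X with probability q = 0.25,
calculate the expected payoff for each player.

E[P1] = 5.125, E[P2] = 4.25

Work:
E[P1] = p·q·π₁(A,X) + p·(1-q)·π₁(A,Y) + (1-p)·q·π₁(B,X) + (1-p)·(1-q)·π₁(B,Y)
= 0.5·0.25·5 + 0.5·0.75·3 + 0.5·0.25·6 + 0.5·0.75·7
= 5.125

E[P2] = 4.25 (similar calculation)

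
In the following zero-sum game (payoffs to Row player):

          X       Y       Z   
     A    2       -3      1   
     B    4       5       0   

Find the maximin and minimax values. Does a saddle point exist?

Maximin = 0, Minimax = 1, Saddle: False

Work:
Row minimums: [-3, 0] → maximin = 0
Column maximums: [4, 5, 1] → minimax = 1
No saddle point (maximin ≠ minimax). Mixed strategy needed.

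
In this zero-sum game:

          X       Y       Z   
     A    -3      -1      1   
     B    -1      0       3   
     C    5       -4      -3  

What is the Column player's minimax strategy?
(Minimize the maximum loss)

Column should play Y, value = 0

Work:
Column player minimizes Row's maximum payoff:
Column X: max payoff to Row = 5
Column Y: max payoff to Row = 0
Column Z: max payoff to Row = 3
Minimum is 0, achieved by column Y.
Minimax strategy: Y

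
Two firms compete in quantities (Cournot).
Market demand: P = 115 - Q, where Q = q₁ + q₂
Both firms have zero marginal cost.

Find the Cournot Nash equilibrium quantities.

q₁* = q₂* = 38.33; P* = 38.33

Work:
Profit: π_i = P·q_i = (a - q_i - q_j)·q_i
FOC: ∂π_i/∂q_i = a - 2q_i - q_j = 0
Reaction function: q_i = (115 - q_j)/2
Symmetry: q* = 115/3 = 38.33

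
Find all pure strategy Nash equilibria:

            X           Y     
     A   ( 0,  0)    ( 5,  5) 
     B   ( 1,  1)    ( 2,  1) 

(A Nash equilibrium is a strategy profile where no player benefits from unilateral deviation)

Nash equilibrium: (A, Y), (B, X)

Work:
Best responses:
  P1 vs X: payoffs [0, 1] → best response B (payoff 1)
  P1 vs Y: payoffs [5, 2] → best response A (payoff 5)
  P2 vs A: payoffs [0, 5] → best response Y (payoff 5)
  P2 vs B: payoffs [1, 1] → best response X/Y (payoff 1)
Mutual best responses: (A,Y), (B,X) → Nash equilibria.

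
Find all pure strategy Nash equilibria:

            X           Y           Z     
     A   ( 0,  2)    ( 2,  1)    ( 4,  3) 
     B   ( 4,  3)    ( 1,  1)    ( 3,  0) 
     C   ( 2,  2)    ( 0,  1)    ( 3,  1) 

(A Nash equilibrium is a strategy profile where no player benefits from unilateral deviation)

Nash equilibrium: (A, Z), (B, X)

Work:
Best responses:
  P1 vs X: payoffs [0, 4, 2] → best response B (payoff 4)
  P1 vs Y: payoffs [2, 1, 0] → best response A (payoff 2)
  P1 vs Z: payoffs [4, 3, 3] → best response A (payoff 4)
  P2 vs A: payoffs [2, 1, 3] → best response Z (payoff 3)
  P2 vs B: payoffs [3, 1, 0] → best response X (payoff 3)
  P2 vs C: payoffs [2, 1, 1] → best response X (payoff 2)
Mutual best responses: (A,Z), (B,X) → Nash equilibria.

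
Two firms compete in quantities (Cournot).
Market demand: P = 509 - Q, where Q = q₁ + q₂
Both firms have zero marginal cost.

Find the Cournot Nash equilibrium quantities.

q₁* = q₂* = 169.67; P* = 169.67

Work:
Profit: π_i = P·q_i = (a - q_i - q_j)·q_i
FOC: ∂π_i/∂q_i = a - 2q_i - q_j = 0
Reaction function: q_i = (509 - q_j)/2
Symmetry: q* = 509/3 = 169.67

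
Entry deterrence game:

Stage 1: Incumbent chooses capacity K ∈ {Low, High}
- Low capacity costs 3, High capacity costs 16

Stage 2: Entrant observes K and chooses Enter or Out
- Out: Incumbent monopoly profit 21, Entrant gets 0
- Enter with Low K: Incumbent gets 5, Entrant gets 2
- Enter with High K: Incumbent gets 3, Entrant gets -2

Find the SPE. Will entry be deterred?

SPE: (High, Enter|Low, Out|High); Entry deterred. Incumbent net profit = 5

Work:
After Low K: Entrant enters (2 > 0)
After High K: Entrant stays out (-2 < 0)
Incumbent: Low → 5−3=2, High → 21−16=5
Incumbent chooses High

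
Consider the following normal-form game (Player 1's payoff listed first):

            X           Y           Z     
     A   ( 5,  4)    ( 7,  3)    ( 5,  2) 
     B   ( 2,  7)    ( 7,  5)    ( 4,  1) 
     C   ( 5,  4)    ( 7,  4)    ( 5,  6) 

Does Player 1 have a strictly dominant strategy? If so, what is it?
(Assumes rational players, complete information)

No strictly dominant strategy exists for Player 1

Work:
A strategy strictly dominates another if it gives a strictly higher payoff against every opponent action. Compare each pair of P1's strategies column-by-column:
  A vs B: [5 vs 2, 7 vs 7, 5 vs 4] → A does not strictly dominate B (column Y: 7 ≤ 7)
  A vs C: [5 vs 5, 7 vs 7, 5 vs 5] → A does not strictly dominate C (column X: 5 ≤ 5)
  B vs A: [2 vs 5, 7 vs 7, 4 vs 5] → B does not strictly dominate A (column X: 2 ≤ 5)
  B vs C: [2 vs 5, 7 vs 7, 4 vs 5] → B does not strictly dominate C (column X: 2 ≤ 5)
  C vs A: [5 vs 5, 7 vs 7, 5 vs 5] → C does not strictly dominate A (column X: 5 ≤ 5)
  C vs B: [5 vs 2, 7 vs 7, 5 vs 4] → C does not strictly dominate B (column Y: 7 ≤ 7)
No single strategy strictly dominates all others → no strictly dominant strategy.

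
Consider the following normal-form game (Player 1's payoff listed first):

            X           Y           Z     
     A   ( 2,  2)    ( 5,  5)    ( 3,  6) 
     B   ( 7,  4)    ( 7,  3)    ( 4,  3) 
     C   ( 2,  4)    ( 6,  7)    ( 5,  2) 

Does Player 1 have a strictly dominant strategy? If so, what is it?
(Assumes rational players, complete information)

No strictly dominant strategy exists for Player 1

Work:
A strategy strictly dominates another if it gives a strictly higher payoff against every opponent action. Compare each pair of P1's strategies column-by-column:
  A vs B: [2 vs 7, 5 vs 7, 3 vs 4] → A does not strictly dominate B (column X: 2 ≤ 7)
  A vs C: [2 vs 2, 5 vs 6, 3 vs 5] → A does not strictly dominate C (column X: 2 ≤ 2)
  B vs A: [7 vs 2, 7 vs 5, 4 vs 3] → B strictly dominates A
  B vs C: [7 vs 2, 7 vs 6, 4 vs 5] → B does not strictly dominate C (column Z: 4 ≤ 5)
  C vs A: [2 vs 2, 6 vs 5, 5 vs 3] → C does not strictly dominate A (column X: 2 ≤ 2)
  C vs B: [2 vs 7, 6 vs 7, 5 vs 4] → C does not strictly dominate B (column X: 2 ≤ 7)
No single strategy strictly dominates all others → no strictly dominant strategy.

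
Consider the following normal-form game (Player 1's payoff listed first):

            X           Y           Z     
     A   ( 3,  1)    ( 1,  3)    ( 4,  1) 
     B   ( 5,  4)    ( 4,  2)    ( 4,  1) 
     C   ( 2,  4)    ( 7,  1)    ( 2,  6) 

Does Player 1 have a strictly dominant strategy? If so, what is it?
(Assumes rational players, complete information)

No strictly dominant strategy exists for Player 1

Work:
A strategy strictly dominates another if it gives a strictly higher payoff against every opponent action. Compare each pair of P1's strategies column-by-column:
  A vs B: [3 vs 5, 1 vs 4, 4 vs 4] → A does not strictly dominate B (column X: 3 ≤ 5)
  A vs C: [3 vs 2, 1 vs 7, 4 vs 2] → A does not strictly dominate C (column Y: 1 ≤ 7)
  B vs A: [5 vs 3, 4 vs 1, 4 vs 4] → B does not strictly dominate A (column Z: 4 ≤ 4)
  B vs C: [5 vs 2, 4 vs 7, 4 vs 2] → B does not strictly dominate C (column Y: 4 ≤ 7)
  C vs A: [2 vs 3, 7 vs 1, 2 vs 4] → C does not strictly dominate A (column X: 2 ≤ 3)
  C vs B: [2 vs 5, 7 vs 4, 2 vs 4] → C does not strictly dominate B (column X: 2 ≤ 5)
No single strategy strictly dominates all others → no strictly dominant strategy.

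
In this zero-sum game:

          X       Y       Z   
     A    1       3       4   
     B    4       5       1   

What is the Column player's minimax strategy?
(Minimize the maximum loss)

Column should play X or Z (all achieve the minimum), value = 4

Work:
Column player minimizes Row's maximum payoff:
Column X: max payoff to Row = 4
Column Y: max payoff to Row = 5
Column Z: max payoff to Row = 4
Minimum is 4, achieved by columns X, Z (tied).
Each of X or Z is a minimax strategy.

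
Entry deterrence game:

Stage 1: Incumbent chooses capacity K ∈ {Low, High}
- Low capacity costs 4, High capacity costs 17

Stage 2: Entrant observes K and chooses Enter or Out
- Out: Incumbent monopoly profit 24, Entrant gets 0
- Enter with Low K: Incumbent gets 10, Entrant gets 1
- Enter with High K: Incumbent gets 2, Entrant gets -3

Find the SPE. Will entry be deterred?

SPE: (High, Enter|Low, Out|High); Entry deterred. Incumbent net profit = 7

Work:
After Low K: Entrant enters (1 > 0)
After High K: Entrant stays out (-3 < 0)
Incumbent: Low → 10−4=6, High → 24−17=7
Incumbent chooses High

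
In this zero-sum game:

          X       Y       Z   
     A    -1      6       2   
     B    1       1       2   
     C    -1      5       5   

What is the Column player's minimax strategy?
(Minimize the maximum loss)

Column should play X, value = 1

Work:
Column player minimizes Row's maximum payoff:
Column X: max payoff to Row = 1
Column Y: max payoff to Row = 6
Column Z: max payoff to Row = 5
Minimum is 1, achieved by column X.
Minimax strategy: X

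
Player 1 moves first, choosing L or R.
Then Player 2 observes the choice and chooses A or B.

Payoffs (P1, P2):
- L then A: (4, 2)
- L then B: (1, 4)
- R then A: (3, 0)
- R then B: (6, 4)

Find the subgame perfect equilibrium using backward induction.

P1 plays R, P2 plays B after L and B after R; Payoff (6, 4)

Work:
Backward induction:
After L: P2 chooses B → P1 gets 1
After R: P2 chooses B → P1 gets 6
P1 chooses R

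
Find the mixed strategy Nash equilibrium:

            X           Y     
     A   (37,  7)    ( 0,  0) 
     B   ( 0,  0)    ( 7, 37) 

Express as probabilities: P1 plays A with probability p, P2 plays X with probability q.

p = 0.8409, q = 0.1591

Work:
Find probabilities that make opponent indifferent:
P2 chooses q to make P1 indifferent between A and B
P1 chooses p to make P2 indifferent between X and Y
Mixed NE: P1 plays (A: 0.8409, B: 0.1591), P2 plays (X: 0.1591, Y: 0.8409)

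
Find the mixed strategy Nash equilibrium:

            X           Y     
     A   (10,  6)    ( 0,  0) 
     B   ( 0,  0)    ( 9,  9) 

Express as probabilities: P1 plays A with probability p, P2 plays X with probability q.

p = 0.6, q = 0.4737

Work:
Find probabilities that make opponent indifferent:
P2 chooses q to make P1 indifferent between A and B
P1 chooses p to make P2 indifferent between X and Y
Mixed NE: P1 plays (A: 0.6, B: 0.4), P2 plays (X: 0.4737, Y: 0.5263)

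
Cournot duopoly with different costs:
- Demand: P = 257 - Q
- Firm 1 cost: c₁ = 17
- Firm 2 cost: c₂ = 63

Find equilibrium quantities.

q₁* = 95.33, q₂* = 49.33

Work:
Reaction: q₁ = (257 - 17 - q₂)/2
Reaction: q₂ = (257 - 63 - q₁)/2
Solve simultaneously:
q₁* = (257 - 2×17 + 63)/3 = 95.33
q₂* = (257 - 2×63 + 17)/3 = 49.33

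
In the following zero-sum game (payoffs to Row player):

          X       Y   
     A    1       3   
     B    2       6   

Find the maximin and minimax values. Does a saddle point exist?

Maximin = 2, Minimax = 2, Saddle: True

Work:
Row minimums: [1, 2] → maximin = 2
Column maximums: [2, 6] → minimax = 2
Saddle point exists! Game value = 2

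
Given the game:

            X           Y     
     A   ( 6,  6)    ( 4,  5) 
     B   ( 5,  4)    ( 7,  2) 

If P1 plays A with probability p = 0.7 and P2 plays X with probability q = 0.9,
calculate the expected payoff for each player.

E[P1] = 5.62, E[P2] = 5.27

Work:
E[P1] = p·q·π₁(A,X) + p·(1-q)·π₁(A,Y) + (1-p)·q·π₁(B,X) + (1-p)·(1-q)·π₁(B,Y)
= 0.7·0.9·6 + 0.7·0.1·4 + 0.3·0.9·5 + 0.3·0.1·7
= 5.62

E[P2] = 5.27 (similar calculation)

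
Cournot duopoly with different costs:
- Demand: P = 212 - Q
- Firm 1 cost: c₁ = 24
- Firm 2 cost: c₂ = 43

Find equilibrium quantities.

q₁* = 69.0, q₂* = 50.0

Work:
Reaction: q₁ = (212 - 24 - q₂)/2
Reaction: q₂ = (212 - 43 - q₁)/2
Solve simultaneously:
q₁* = (212 - 2×24 + 43)/3 = 69.0
q₂* = (212 - 2×43 + 24)/3 = 50.0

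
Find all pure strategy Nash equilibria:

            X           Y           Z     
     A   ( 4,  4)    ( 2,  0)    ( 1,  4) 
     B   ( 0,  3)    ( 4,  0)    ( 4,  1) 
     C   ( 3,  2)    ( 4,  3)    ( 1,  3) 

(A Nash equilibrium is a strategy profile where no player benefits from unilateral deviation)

Nash equilibrium: (A, X), (C, Y)

Work:
Best responses:
  P1 vs X: payoffs [4, 0, 3] → best response A (payoff 4)
  P1 vs Y: payoffs [2, 4, 4] → best response B/C (payoff 4)
  P1 vs Z: payoffs [1, 4, 1] → best response B (payoff 4)
  P2 vs A: payoffs [4, 0, 4] → best response X/Z (payoff 4)
  P2 vs B: payoffs [3, 0, 1] → best response X (payoff 3)
  P2 vs C: payoffs [2, 3, 3] → best response Y/Z (payoff 3)
Mutual best responses: (A,X), (C,Y) → Nash equilibria.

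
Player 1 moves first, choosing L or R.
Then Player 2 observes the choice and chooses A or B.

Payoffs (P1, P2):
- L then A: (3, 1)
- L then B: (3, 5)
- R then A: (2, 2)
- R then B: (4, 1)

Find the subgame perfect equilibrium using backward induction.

P1 plays L, P2 plays B after L and A after R; Payoff (3, 5)

Work:
Backward induction:
After L: P2 chooses B → P1 gets 3
After R: P2 chooses A → P1 gets 2
P1 chooses L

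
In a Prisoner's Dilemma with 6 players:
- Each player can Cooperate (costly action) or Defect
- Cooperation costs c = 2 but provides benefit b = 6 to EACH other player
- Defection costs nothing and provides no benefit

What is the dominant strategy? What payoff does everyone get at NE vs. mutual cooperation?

Dominant: Defect; NE payoff = 0; Coop payoff = 28

Work:
Defect dominates (saves cost c = 2, benefit to others is external)
NE: All defect → everyone gets 0
If all cooperate: each receives (5)×6 - 2 = 28
Social dilemma: 28 > 0 but NE gives 0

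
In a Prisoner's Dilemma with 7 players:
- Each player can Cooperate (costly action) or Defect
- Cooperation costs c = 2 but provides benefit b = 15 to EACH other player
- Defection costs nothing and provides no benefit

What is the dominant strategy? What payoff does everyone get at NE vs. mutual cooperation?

Dominant: Defect; NE payoff = 0; Coop payoff = 88

Work:
Defect dominates (saves cost c = 2, benefit to others is external)
NE: All defect → everyone gets 0
If all cooperate: each receives (6)×15 - 2 = 88
Social dilemma: 88 > 0 but NE gives 0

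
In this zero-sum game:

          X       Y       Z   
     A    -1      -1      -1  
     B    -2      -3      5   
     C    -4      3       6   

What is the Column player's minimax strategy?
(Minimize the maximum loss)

Column should play X, value = -1

Work:
Column player minimizes Row's maximum payoff:
Column X: max payoff to Row = -1
Column Y: max payoff to Row = 3
Column Z: max payoff to Row = 6
Minimum is -1, achieved by column X.
Minimax strategy: X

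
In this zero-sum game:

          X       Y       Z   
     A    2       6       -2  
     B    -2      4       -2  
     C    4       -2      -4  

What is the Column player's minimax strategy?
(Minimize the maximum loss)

Column should play Z, value = -2

Work:
Column player minimizes Row's maximum payoff:
Column X: max payoff to Row = 4
Column Y: max payoff to Row = 6
Column Z: max payoff to Row = -2
Minimum is -2, achieved by column Z.
Minimax strategy: Z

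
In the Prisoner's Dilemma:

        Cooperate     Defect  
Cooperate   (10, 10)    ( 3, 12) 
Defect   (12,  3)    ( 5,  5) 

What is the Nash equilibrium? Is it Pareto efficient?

(Defect, Defect) is NE; not Pareto efficient

Work:
Defect dominates Cooperate for both players:
If P2 cooperates: Defect (12) > Cooperate (10)
If P2 defects: Defect (5) > Cooperate (3)
NE: (Defect, Defect) with payoff (5, 5)
But (Cooperate, Cooperate) = (10, 10) Pareto dominates (5, 5)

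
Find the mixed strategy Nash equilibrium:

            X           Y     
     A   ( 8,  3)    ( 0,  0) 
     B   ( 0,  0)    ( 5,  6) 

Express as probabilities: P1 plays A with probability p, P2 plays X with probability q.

p = 0.6667, q = 0.3846

Work:
Find probabilities that make opponent indifferent:
P2 chooses q to make P1 indifferent between A and B
P1 chooses p to make P2 indifferent between X and Y
Mixed NE: P1 plays (A: 0.6667, B: 0.3333), P2 plays (X: 0.3846, Y: 0.6154)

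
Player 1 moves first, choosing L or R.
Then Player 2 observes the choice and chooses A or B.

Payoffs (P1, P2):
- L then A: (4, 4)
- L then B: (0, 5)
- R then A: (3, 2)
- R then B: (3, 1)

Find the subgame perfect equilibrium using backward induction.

P1 plays R, P2 plays B after L and A after R; Payoff (3, 2)

Work:
Backward induction:
After L: P2 chooses B → P1 gets 0
After R: P2 chooses A → P1 gets 3
P1 chooses R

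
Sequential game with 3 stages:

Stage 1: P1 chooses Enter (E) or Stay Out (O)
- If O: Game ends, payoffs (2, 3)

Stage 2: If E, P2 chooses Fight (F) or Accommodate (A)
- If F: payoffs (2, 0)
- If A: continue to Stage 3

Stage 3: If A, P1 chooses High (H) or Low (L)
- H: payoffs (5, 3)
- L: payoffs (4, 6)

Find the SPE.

SPE: (E, A, H); Outcome (5, 3)

Work:
Stage 3: P1 chooses H (5 vs 4)
Stage 2: P2: F->0, A->3 (anticipating H). Choose A
Stage 1: P1: O->2, E->5 (anticipating A, H). Choose E
SPE path: E -> A -> H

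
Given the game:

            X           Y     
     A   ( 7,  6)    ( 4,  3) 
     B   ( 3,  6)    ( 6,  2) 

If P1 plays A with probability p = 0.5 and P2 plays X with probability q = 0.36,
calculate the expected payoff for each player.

E[P1] = 5.0, E[P2] = 3.76

Work:
E[P1] = p·q·π₁(A,X) + p·(1-q)·π₁(A,Y) + (1-p)·q·π₁(B,X) + (1-p)·(1-q)·π₁(B,Y)
= 0.5·0.36·7 + 0.5·0.64·4 + 0.5·0.36·3 + 0.5·0.64·6
= 5.0

E[P2] = 3.76 (similar calculation)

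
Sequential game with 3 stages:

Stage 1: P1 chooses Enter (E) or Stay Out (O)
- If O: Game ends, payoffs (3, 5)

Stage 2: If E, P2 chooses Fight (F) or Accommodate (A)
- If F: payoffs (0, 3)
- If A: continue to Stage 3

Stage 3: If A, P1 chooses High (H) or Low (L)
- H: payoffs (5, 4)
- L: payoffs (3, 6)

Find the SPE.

SPE: (E, A, H); Outcome (5, 4)

Work:
Stage 3: P1 chooses H (5 vs 3)
Stage 2: P2: F->3, A->4 (anticipating H). Choose A
Stage 1: P1: O->3, E->5 (anticipating A, H). Choose E
SPE path: E -> A -> H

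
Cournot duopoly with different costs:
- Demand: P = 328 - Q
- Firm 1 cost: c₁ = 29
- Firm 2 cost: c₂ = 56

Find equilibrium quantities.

q₁* = 108.67, q₂* = 81.67

Work:
Reaction: q₁ = (328 - 29 - q₂)/2
Reaction: q₂ = (328 - 56 - q₁)/2
Solve simultaneously:
q₁* = (328 - 2×29 + 56)/3 = 108.67
q₂* = (328 - 2×56 + 29)/3 = 81.67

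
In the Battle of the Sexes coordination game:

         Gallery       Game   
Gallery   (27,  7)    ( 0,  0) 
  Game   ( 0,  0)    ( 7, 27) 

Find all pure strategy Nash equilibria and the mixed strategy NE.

Pure NE: (Gallery, Gallery) and (Game, Game); Mixed NE: p = 0.7941, q = 0.2059

Work:
Check pure NE:
(Gallery, Gallery): (27, 7) - no unilateral deviation beneficial
(Game, Game): (7, 27) - no unilateral deviation beneficial
Mixed NE: P1 plays Gallery with p = 0.7941, P2 plays Gallery with q = 0.2059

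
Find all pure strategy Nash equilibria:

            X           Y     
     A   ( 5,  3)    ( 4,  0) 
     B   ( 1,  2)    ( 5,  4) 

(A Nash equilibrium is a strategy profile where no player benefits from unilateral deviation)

Nash equilibrium: (A, X), (B, Y)

Work:
Best responses:
  P1 vs X: payoffs [5, 1] → best response A (payoff 5)
  P1 vs Y: payoffs [4, 5] → best response B (payoff 5)
  P2 vs A: payoffs [3, 0] → best response X (payoff 3)
  P2 vs B: payoffs [2, 4] → best response Y (payoff 4)
Mutual best responses: (A,X), (B,Y) → Nash equilibria.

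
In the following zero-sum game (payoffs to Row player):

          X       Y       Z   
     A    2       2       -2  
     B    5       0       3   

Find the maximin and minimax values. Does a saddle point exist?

Maximin = 0, Minimax = 2, Saddle: False

Work:
Row minimums: [-2, 0] → maximin = 0
Column maximums: [5, 2, 3] → minimax = 2
No saddle point (maximin ≠ minimax). Mixed strategy needed.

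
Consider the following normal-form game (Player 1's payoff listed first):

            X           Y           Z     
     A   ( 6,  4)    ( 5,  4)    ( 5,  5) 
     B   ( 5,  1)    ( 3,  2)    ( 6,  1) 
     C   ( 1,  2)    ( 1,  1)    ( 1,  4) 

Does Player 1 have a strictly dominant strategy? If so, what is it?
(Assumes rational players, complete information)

No strictly dominant strategy exists for Player 1

Work:
A strategy strictly dominates another if it gives a strictly higher payoff against every opponent action. Compare each pair of P1's strategies column-by-column:
  A vs B: [6 vs 5, 5 vs 3, 5 vs 6] → A does not strictly dominate B (column Z: 5 ≤ 6)
  A vs C: [6 vs 1, 5 vs 1, 5 vs 1] → A strictly dominates C
  B vs A: [5 vs 6, 3 vs 5, 6 vs 5] → B does not strictly dominate A (column X: 5 ≤ 6)
  B vs C: [5 vs 1, 3 vs 1, 6 vs 1] → B strictly dominates C
  C vs A: [1 vs 6, 1 vs 5, 1 vs 5] → C does not strictly dominate A (column X: 1 ≤ 6)
  C vs B: [1 vs 5, 1 vs 3, 1 vs 6] → C does not strictly dominate B (column X: 1 ≤ 5)
No single strategy strictly dominates all others → no strictly dominant strategy.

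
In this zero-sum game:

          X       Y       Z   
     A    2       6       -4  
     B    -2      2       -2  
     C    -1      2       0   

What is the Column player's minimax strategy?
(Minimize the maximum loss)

Column should play Z, value = 0

Work:
Column player minimizes Row's maximum payoff:
Column X: max payoff to Row = 2
Column Y: max payoff to Row = 6
Column Z: max payoff to Row = 0
Minimum is 0, achieved by column Z.
Minimax strategy: Z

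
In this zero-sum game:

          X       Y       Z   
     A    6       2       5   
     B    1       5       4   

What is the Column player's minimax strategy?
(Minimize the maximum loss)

Column should play Y or Z (all achieve the minimum), value = 5

Work:
Column player minimizes Row's maximum payoff:
Column X: max payoff to Row = 6
Column Y: max payoff to Row = 5
Column Z: max payoff to Row = 5
Minimum is 5, achieved by columns Y, Z (tied).
Each of Y or Z is a minimax strategy.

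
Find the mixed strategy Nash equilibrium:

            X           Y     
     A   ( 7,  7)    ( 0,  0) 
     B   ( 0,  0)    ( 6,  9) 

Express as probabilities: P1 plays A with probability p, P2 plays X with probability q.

p = 0.5625, q = 0.4615

Work:
Find probabilities that make opponent indifferent:
P2 chooses q to make P1 indifferent between A and B
P1 chooses p to make P2 indifferent between X and Y
Mixed NE: P1 plays (A: 0.5625, B: 0.4375), P2 plays (X: 0.4615, Y: 0.5385)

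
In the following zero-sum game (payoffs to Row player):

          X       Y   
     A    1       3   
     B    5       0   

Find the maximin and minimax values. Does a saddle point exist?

Maximin = 1, Minimax = 3, Saddle: False

Work:
Row minimums: [1, 0] → maximin = 1
Column maximums: [5, 3] → minimax = 3
No saddle point (maximin ≠ minimax). Mixed strategy needed.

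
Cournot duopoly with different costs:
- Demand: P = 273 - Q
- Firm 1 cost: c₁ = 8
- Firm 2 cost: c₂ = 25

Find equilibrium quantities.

q₁* = 94.0, q₂* = 77.0

Work:
Reaction: q₁ = (273 - 8 - q₂)/2
Reaction: q₂ = (273 - 25 - q₁)/2
Solve simultaneously:
q₁* = (273 - 2×8 + 25)/3 = 94.0
q₂* = (273 - 2×25 + 8)/3 = 77.0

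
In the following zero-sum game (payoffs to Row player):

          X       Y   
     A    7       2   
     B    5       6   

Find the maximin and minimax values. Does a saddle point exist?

Maximin = 5, Minimax = 6, Saddle: False

Work:
Row minimums: [2, 5] → maximin = 5
Column maximums: [7, 6] → minimax = 6
No saddle point (maximin ≠ minimax). Mixed strategy needed.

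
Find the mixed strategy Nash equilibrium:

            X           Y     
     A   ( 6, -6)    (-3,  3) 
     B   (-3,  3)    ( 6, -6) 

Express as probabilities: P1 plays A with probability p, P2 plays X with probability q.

p = 0.5, q = 0.5

Work:
Find probabilities that make opponent indifferent:
P2 chooses q to make P1 indifferent between A and B
P1 chooses p to make P2 indifferent between X and Y
Mixed NE: P1 plays (A: 0.5, B: 0.5), P2 plays (X: 0.5, Y: 0.5)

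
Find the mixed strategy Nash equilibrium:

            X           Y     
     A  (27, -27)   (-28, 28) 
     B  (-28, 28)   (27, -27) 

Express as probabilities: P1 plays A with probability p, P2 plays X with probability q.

p = 0.5, q = 0.5

Work:
Find probabilities that make opponent indifferent:
P2 chooses q to make P1 indifferent between A and B
P1 chooses p to make P2 indifferent between X and Y
Mixed NE: P1 plays (A: 0.5, B: 0.5), P2 plays (X: 0.5, Y: 0.5)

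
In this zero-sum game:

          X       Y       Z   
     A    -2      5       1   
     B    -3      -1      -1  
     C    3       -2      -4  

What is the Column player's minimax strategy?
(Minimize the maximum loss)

Column should play Z, value = 1

Work:
Column player minimizes Row's maximum payoff:
Column X: max payoff to Row = 3
Column Y: max payoff to Row = 5
Column Z: max payoff to Row = 1
Minimum is 1, achieved by column Z.
Minimax strategy: Z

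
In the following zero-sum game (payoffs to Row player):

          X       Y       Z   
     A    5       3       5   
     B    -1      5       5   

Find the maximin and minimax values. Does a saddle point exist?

Maximin = 3, Minimax = 5, Saddle: False

Work:
Row minimums: [3, -1] → maximin = 3
Column maximums: [5, 5, 5] → minimax = 5
No saddle point (maximin ≠ minimax). Mixed strategy needed.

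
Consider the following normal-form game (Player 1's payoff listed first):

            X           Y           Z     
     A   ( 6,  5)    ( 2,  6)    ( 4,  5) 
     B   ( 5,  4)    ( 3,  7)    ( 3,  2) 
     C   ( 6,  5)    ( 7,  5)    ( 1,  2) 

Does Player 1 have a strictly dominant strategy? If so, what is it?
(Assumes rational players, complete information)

No strictly dominant strategy exists for Player 1

Work:
A strategy strictly dominates another if it gives a strictly higher payoff against every opponent action. Compare each pair of P1's strategies column-by-column:
  A vs B: [6 vs 5, 2 vs 3, 4 vs 3] → A does not strictly dominate B (column Y: 2 ≤ 3)
  A vs C: [6 vs 6, 2 vs 7, 4 vs 1] → A does not strictly dominate C (column X: 6 ≤ 6)
  B vs A: [5 vs 6, 3 vs 2, 3 vs 4] → B does not strictly dominate A (column X: 5 ≤ 6)
  B vs C: [5 vs 6, 3 vs 7, 3 vs 1] → B does not strictly dominate C (column X: 5 ≤ 6)
  C vs A: [6 vs 6, 7 vs 2, 1 vs 4] → C does not strictly dominate A (column X: 6 ≤ 6)
  C vs B: [6 vs 5, 7 vs 3, 1 vs 3] → C does not strictly dominate B (column Z: 1 ≤ 3)
No single strategy strictly dominates all others → no strictly dominant strategy.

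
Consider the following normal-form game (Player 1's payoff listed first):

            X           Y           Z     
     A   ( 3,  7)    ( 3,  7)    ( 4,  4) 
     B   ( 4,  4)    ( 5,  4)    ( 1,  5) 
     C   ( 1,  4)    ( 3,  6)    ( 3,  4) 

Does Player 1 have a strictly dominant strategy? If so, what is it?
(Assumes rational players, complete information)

No strictly dominant strategy exists for Player 1

Work:
A strategy strictly dominates another if it gives a strictly higher payoff against every opponent action. Compare each pair of P1's strategies column-by-column:
  A vs B: [3 vs 4, 3 vs 5, 4 vs 1] → A does not strictly dominate B (column X: 3 ≤ 4)
  A vs C: [3 vs 1, 3 vs 3, 4 vs 3] → A does not strictly dominate C (column Y: 3 ≤ 3)
  B vs A: [4 vs 3, 5 vs 3, 1 vs 4] → B does not strictly dominate A (column Z: 1 ≤ 4)
  B vs C: [4 vs 1, 5 vs 3, 1 vs 3] → B does not strictly dominate C (column Z: 1 ≤ 3)
  C vs A: [1 vs 3, 3 vs 3, 3 vs 4] → C does not strictly dominate A (column X: 1 ≤ 3)
  C vs B: [1 vs 4, 3 vs 5, 3 vs 1] → C does not strictly dominate B (column X: 1 ≤ 4)
No single strategy strictly dominates all others → no strictly dominant strategy.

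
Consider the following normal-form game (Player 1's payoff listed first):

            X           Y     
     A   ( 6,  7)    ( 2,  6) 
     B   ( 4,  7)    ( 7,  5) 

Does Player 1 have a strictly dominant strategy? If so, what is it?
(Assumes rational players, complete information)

No strictly dominant strategy exists for Player 1

Work:
A strategy strictly dominates another if it gives a strictly higher payoff against every opponent action. Compare each pair of P1's strategies column-by-column:
  A vs B: [6 vs 4, 2 vs 7] → A does not strictly dominate B (column Y: 2 ≤ 7)
  B vs A: [4 vs 6, 7 vs 2] → B does not strictly dominate A (column X: 4 ≤ 6)
No single strategy strictly dominates all others → no strictly dominant strategy.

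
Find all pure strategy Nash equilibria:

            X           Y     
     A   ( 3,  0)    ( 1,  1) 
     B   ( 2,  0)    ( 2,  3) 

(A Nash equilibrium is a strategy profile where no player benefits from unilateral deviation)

Nash equilibrium: (B, Y)

Work:
Best responses:
  P1 vs X: payoffs [3, 2] → best response A (payoff 3)
  P1 vs Y: payoffs [1, 2] → best response B (payoff 2)
  P2 vs A: payoffs [0, 1] → best response Y (payoff 1)
  P2 vs B: payoffs [0, 3] → best response Y (payoff 3)
Mutual best responses: (B,Y) → Nash equilibria.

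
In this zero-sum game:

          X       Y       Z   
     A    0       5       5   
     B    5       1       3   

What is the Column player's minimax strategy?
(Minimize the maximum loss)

Column should play X or Y or Z (all achieve the minimum), value = 5

Work:
Column player minimizes Row's maximum payoff:
Column X: max payoff to Row = 5
Column Y: max payoff to Row = 5
Column Z: max payoff to Row = 5
Minimum is 5, achieved by columns X, Y, Z (tied).
Each of X or Y or Z is a minimax strategy.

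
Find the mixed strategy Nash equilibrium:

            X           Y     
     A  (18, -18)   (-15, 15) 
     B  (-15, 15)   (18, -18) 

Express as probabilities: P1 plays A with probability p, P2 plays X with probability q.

p = 0.5, q = 0.5

Work:
Find probabilities that make opponent indifferent:
P2 chooses q to make P1 indifferent between A and B
P1 chooses p to make P2 indifferent between X and Y
Mixed NE: P1 plays (A: 0.5, B: 0.5), P2 plays (X: 0.5, Y: 0.5)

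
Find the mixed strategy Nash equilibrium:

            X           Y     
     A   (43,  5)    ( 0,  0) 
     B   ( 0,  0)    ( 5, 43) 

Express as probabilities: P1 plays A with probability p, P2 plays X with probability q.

p = 0.8958, q = 0.1042

Work:
Find probabilities that make opponent indifferent:
P2 chooses q to make P1 indifferent between A and B
P1 chooses p to make P2 indifferent between X and Y
Mixed NE: P1 plays (A: 0.8958, B: 0.1042), P2 plays (X: 0.1042, Y: 0.8958)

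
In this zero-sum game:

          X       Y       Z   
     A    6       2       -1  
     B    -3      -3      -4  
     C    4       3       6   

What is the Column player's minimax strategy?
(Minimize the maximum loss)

Column should play Y, value = 3

Work:
Column player minimizes Row's maximum payoff:
Column X: max payoff to Row = 6
Column Y: max payoff to Row = 3
Column Z: max payoff to Row = 6
Minimum is 3, achieved by column Y.
Minimax strategy: Y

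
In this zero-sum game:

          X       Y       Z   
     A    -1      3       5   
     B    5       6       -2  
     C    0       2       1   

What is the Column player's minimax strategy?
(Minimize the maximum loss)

Column should play X or Z (all achieve the minimum), value = 5

Work:
Column player minimizes Row's maximum payoff:
Column X: max payoff to Row = 5
Column Y: max payoff to Row = 6
Column Z: max payoff to Row = 5
Minimum is 5, achieved by columns X, Z (tied).
Each of X or Z is a minimax strategy.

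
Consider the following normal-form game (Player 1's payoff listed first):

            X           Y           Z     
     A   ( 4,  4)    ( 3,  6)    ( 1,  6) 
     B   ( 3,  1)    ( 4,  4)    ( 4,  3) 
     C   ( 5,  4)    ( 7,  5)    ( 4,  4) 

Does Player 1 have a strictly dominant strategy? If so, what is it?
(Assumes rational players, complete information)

No strictly dominant strategy exists for Player 1

Work:
A strategy strictly dominates another if it gives a strictly higher payoff against every opponent action. Compare each pair of P1's strategies column-by-column:
  A vs B: [4 vs 3, 3 vs 4, 1 vs 4] → A does not strictly dominate B (column Y: 3 ≤ 4)
  A vs C: [4 vs 5, 3 vs 7, 1 vs 4] → A does not strictly dominate C (column X: 4 ≤ 5)
  B vs A: [3 vs 4, 4 vs 3, 4 vs 1] → B does not strictly dominate A (column X: 3 ≤ 4)
  B vs C: [3 vs 5, 4 vs 7, 4 vs 4] → B does not strictly dominate C (column X: 3 ≤ 5)
  C vs A: [5 vs 4, 7 vs 3, 4 vs 1] → C strictly dominates A
  C vs B: [5 vs 3, 7 vs 4, 4 vs 4] → C does not strictly dominate B (column Z: 4 ≤ 4)
No single strategy strictly dominates all others → no strictly dominant strategy.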